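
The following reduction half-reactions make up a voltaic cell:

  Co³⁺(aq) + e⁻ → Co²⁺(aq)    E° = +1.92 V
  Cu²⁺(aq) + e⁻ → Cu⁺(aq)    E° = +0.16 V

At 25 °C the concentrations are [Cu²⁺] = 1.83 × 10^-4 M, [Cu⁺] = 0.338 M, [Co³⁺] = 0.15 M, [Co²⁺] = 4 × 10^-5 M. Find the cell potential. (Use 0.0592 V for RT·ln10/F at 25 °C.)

2.16 V

The Co³⁺/Co²⁺ couple has the higher reduction potential and acts as the cathode, so E°_cell = +1.92 − (+0.16) = 1.76 V.
Balancing electrons gives n = 1; the reaction quotient is Q = [Cu²⁺]·[Co²⁺]/([Cu⁺]·[Co³⁺]) = 1.44 × 10^-7.
At 25 °C, E = E° − (0.0592/n) log Q = 1.76 − (0.0592/1)(-6.840) = 1.760 + 0.405 = 2.165 V.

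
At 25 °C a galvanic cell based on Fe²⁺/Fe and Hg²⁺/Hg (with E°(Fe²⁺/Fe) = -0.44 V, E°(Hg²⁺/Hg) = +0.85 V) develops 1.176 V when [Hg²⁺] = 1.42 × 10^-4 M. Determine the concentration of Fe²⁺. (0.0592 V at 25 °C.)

1.0 M

From the Nernst equation, log Q = n(E° − E)/0.0592 = 2(1.29 − 1.176)/0.0592 = 3.851, so Q = 7100.
With Q = [Fe²⁺]/[Hg²⁺] and the known concentrations, [Fe²⁺] in the numerator gives [Fe²⁺] = 1.0 M.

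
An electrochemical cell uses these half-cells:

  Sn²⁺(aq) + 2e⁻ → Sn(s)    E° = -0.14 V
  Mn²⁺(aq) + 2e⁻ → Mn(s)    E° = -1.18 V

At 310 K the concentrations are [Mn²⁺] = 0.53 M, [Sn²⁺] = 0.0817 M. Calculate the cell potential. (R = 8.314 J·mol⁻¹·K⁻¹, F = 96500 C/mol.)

1.02 V

The Sn²⁺/Sn couple has the higher reduction potential and acts as the cathode, so E°_cell = -0.14 − (-1.18) = 1.04 V.
Balancing electrons gives n = 2; the reaction quotient is Q = [Mn²⁺]/[Sn²⁺] = 6.49.
E = E° − (RT/nF) ln Q = 1.04 − (8.314×310)/(2×96500) × (1.870) = 1.040 − 0.025 = 1.015 V.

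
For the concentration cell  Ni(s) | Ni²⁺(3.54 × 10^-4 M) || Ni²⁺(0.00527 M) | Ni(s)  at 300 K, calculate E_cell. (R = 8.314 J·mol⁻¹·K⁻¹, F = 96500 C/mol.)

Both half-cells are Ni²⁺/Ni, so E°_cell = 0. The concentrated side is the cathode; the cell reaction moves Ni²⁺ from high to low concentration with n = 2.
Q = [Ni²⁺]_dilute/[Ni²⁺]_conc = 3.54 × 10^-4/0.00527 = 0.0672.
E = 0 − (RT/nF) ln Q = −((8.314×300)/(2×96500))(-2.700) = 0.0349 V.

0.035 V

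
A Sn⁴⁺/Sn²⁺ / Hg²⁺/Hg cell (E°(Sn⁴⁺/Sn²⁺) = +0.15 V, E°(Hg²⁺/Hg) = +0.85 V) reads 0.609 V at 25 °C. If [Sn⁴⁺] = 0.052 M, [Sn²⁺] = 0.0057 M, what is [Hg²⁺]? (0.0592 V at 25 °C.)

0.0077 M

From the Nernst equation, log Q = n(E° − E)/0.0592 = 2(0.70 − 0.609)/0.0592 = 3.074, so Q = 1190.
With Q = [Sn⁴⁺]/([Sn²⁺]·[Hg²⁺]) and the known concentrations, [Hg²⁺] in the denominator gives [Hg²⁺] = 0.0077 M.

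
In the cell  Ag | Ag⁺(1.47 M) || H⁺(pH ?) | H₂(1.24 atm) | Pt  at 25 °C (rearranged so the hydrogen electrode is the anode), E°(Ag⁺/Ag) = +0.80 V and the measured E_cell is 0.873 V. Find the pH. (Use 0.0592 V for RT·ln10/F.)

E°_cell = 0.80 V and n = 2.
log Q = n(E° − E)/0.0592 = 2×(0.80 − 0.873)/0.0592 = -2.466.
With Q = [H⁺]^2 / ([Ag⁺]^2·P(H₂)), solving for [H⁺] gives log[H⁺] = -1.019, so pH = 1.02.

pH = 1.02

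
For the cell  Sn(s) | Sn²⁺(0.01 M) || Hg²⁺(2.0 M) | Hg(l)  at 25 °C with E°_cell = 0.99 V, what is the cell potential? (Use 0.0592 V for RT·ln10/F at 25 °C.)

1.06 V

Balancing electrons gives n = 2; the reaction quotient is Q = [Sn²⁺]/[Hg²⁺] = 0.00500.
At 25 °C, E = E° − (0.0592/n) log Q = 0.99 − (0.0592/2)(-2.301) = 0.990 + 0.068 = 1.058 V.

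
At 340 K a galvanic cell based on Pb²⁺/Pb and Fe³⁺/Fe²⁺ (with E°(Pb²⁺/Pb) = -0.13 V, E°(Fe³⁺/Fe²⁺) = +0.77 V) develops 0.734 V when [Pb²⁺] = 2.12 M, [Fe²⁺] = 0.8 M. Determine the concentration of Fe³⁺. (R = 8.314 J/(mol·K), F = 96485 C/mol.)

0.004 M

From the Nernst equation, ln Q = nF(E° − E)/RT = 2×96485×(0.90 − 0.734)/(8.314×340) = 11.332, so Q = 8.35 × 10^4.
With Q = [Pb²⁺]·[Fe²⁺]^2/[Fe³⁺]^2 and the known concentrations, [Fe³⁺]^2 in the denominator gives [Fe³⁺] = 0.004 M.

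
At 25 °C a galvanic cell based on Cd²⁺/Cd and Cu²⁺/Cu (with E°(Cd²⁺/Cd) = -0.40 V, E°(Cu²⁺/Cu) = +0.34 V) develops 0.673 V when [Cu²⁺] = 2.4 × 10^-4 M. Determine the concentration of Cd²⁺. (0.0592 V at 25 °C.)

From the Nernst equation, log Q = n(E° − E)/0.0592 = 2(0.74 − 0.673)/0.0592 = 2.264, so Q = 183.
With Q = [Cd²⁺]/[Cu²⁺] and the known concentrations, [Cd²⁺] in the numerator gives [Cd²⁺] = 0.044 M.

0.044 M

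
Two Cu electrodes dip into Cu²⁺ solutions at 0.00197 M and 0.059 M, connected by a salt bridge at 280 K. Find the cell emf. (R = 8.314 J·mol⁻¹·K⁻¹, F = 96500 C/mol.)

Both half-cells are Cu²⁺/Cu, so E°_cell = 0. The concentrated side is the cathode; the cell reaction moves Cu²⁺ from high to low concentration with n = 2.
Q = [Cu²⁺]_dilute/[Cu²⁺]_conc = 0.00197/0.059 = 0.0334.
E = 0 − (RT/nF) ln Q = −((8.314×280)/(2×96500))(-3.400) = 0.0410 V.

0.041 V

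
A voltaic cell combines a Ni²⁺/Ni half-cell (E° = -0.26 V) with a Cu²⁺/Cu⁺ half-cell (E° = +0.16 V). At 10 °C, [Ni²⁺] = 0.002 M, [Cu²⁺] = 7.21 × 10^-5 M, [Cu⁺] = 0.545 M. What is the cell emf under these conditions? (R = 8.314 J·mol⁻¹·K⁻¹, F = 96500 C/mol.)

0.278 V

The Cu²⁺/Cu⁺ couple has the higher reduction potential and acts as the cathode, so E°_cell = +0.16 − (-0.26) = 0.42 V.
Balancing electrons gives n = 2; the reaction quotient is Q = [Ni²⁺]·[Cu⁺]^2/[Cu²⁺]^2 = 1.14 × 10^5.
E = E° − (RT/nF) ln Q = 0.42 − (8.314×283)/(2×96500) × (11.646) = 0.420 − 0.142 = 0.278 V.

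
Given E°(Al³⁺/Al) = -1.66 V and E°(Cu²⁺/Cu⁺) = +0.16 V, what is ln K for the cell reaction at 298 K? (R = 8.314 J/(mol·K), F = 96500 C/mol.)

ln K = 212.7

E°_cell = +0.16 − (-1.66) = 1.82 V, with n = 3 electrons transferred.
At equilibrium E = 0, so the Nernst equation gives ln K = nFE°/RT = (3)(96500)(1.82)/((8.314)(298)) = 212.66.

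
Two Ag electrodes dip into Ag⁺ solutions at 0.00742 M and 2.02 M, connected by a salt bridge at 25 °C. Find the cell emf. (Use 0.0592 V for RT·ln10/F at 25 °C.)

0.14 V

Both half-cells are Ag⁺/Ag, so E°_cell = 0. The concentrated side is the cathode; the cell reaction moves Ag⁺ from high to low concentration with n = 1.
Q = [Ag⁺]_dilute/[Ag⁺]_conc = 0.00742/2.02 = 0.00367.
E = 0 − (0.0592/1) log Q = −(0.0592/1)(-2.435) = 0.1442 V.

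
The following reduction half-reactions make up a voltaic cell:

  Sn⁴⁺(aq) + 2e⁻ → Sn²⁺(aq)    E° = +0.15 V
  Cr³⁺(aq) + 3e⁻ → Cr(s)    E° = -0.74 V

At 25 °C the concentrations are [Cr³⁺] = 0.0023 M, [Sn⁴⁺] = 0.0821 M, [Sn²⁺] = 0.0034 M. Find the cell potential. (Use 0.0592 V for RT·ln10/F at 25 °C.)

The Sn⁴⁺/Sn²⁺ couple has the higher reduction potential and acts as the cathode, so E°_cell = +0.15 − (-0.74) = 0.89 V.
Balancing electrons gives n = 6; the reaction quotient is Q = [Cr³⁺]^2·[Sn²⁺]^3/[Sn⁴⁺]^3 = 3.76 × 10^-10.
At 25 °C, E = E° − (0.0592/n) log Q = 0.89 − (0.0592/6)(-9.425) = 0.890 + 0.093 = 0.983 V.

0.983 V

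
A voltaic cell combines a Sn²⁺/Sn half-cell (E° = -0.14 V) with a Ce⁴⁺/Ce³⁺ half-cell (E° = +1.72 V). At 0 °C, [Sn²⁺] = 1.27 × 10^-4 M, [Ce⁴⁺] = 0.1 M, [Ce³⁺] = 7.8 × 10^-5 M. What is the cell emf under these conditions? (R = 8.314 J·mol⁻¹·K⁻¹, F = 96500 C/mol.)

2.13 V

The Ce⁴⁺/Ce³⁺ couple has the higher reduction potential and acts as the cathode, so E°_cell = +1.72 − (-0.14) = 1.86 V.
Balancing electrons gives n = 2; the reaction quotient is Q = [Sn²⁺]·[Ce³⁺]^2/[Ce⁴⁺]^2 = 7.73 × 10^-11.
E = E° − (RT/nF) ln Q = 1.86 − (8.314×273)/(2×96500) × (-23.284) = 1.860 + 0.274 = 2.134 V.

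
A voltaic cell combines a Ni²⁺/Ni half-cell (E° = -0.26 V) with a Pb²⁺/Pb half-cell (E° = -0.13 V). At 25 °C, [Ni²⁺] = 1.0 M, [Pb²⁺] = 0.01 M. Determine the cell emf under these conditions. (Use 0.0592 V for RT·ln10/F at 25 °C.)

The Pb²⁺/Pb couple has the higher reduction potential and acts as the cathode, so E°_cell = -0.13 − (-0.26) = 0.13 V.
Balancing electrons gives n = 2; the reaction quotient is Q = [Ni²⁺]/[Pb²⁺] = 100.
At 25 °C, E = E° − (0.0592/n) log Q = 0.13 − (0.0592/2)(2.000) = 0.130 − 0.059 = 0.071 V.

0.071 V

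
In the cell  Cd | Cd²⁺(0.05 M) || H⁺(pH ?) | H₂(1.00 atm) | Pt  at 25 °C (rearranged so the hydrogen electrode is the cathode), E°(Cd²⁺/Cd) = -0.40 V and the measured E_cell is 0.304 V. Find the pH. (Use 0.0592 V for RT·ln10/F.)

E°_cell = 0.40 V and n = 2.
log Q = n(E° − E)/0.0592 = 2×(0.40 − 0.304)/0.0592 = 3.243.
With Q = [Cd²⁺]·P(H₂) / [H⁺]^2, solving for [H⁺] gives log[H⁺] = -2.272, so pH = 2.27.

pH = 2.27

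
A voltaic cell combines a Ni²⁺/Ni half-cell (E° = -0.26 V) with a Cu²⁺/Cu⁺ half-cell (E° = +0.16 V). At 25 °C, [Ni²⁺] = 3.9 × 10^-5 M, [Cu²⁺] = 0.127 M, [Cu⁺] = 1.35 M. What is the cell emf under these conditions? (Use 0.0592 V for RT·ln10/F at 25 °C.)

The Cu²⁺/Cu⁺ couple has the higher reduction potential and acts as the cathode, so E°_cell = +0.16 − (-0.26) = 0.42 V.
Balancing electrons gives n = 2; the reaction quotient is Q = [Ni²⁺]·[Cu⁺]^2/[Cu²⁺]^2 = 0.00441.
At 25 °C, E = E° − (0.0592/n) log Q = 0.42 − (0.0592/2)(-2.356) = 0.420 + 0.070 = 0.490 V.

0.490 V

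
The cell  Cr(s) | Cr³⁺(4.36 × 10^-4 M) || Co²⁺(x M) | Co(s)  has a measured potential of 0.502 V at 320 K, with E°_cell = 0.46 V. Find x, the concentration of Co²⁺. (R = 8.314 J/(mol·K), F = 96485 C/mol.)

From the Nernst equation, ln Q = nF(E° − E)/RT = 6×96485×(0.46 − 0.502)/(8.314×320) = -9.139, so Q = 1.07 × 10^-4.
With Q = [Cr³⁺]^2/[Co²⁺]^3 and the known concentrations, [Co²⁺]^3 in the denominator gives [Co²⁺] = 0.12 M.

0.12 M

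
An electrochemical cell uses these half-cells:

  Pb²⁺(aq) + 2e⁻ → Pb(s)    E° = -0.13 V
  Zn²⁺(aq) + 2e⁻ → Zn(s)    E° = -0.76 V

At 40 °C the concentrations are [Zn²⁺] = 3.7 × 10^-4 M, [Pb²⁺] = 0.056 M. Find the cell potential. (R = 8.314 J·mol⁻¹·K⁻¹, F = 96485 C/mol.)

0.698 V

The Pb²⁺/Pb couple has the higher reduction potential and acts as the cathode, so E°_cell = -0.13 − (-0.76) = 0.63 V.
Balancing electrons gives n = 2; the reaction quotient is Q = [Zn²⁺]/[Pb²⁺] = 0.00661.
E = E° − (RT/nF) ln Q = 0.63 − (8.314×313)/(2×96485) × (-5.020) = 0.630 + 0.068 = 0.698 V.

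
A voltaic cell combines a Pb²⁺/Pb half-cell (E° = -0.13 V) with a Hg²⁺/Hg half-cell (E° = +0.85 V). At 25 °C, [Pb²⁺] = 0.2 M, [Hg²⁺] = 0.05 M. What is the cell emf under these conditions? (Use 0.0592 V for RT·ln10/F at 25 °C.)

The Hg²⁺/Hg couple has the higher reduction potential and acts as the cathode, so E°_cell = +0.85 − (-0.13) = 0.98 V.
Balancing electrons gives n = 2; the reaction quotient is Q = [Pb²⁺]/[Hg²⁺] = 4.00.
At 25 °C, E = E° − (0.0592/n) log Q = 0.98 − (0.0592/2)(0.602) = 0.980 − 0.018 = 0.962 V.

0.962 V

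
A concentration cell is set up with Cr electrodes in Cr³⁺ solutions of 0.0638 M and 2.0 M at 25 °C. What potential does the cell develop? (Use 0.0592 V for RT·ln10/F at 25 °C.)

0.030 V

Both half-cells are Cr³⁺/Cr, so E°_cell = 0. The concentrated side is the cathode; the cell reaction moves Cr³⁺ from high to low concentration with n = 3.
Q = [Cr³⁺]_dilute/[Cr³⁺]_conc = 0.0638/2.0 = 0.0319.
E = 0 − (0.0592/3) log Q = −(0.0592/3)(-1.496) = 0.0295 V.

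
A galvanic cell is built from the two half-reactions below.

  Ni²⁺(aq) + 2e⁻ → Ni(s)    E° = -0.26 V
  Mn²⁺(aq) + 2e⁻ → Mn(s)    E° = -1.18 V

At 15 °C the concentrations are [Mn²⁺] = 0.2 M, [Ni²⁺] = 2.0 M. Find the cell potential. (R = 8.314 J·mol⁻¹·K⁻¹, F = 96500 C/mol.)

The Ni²⁺/Ni couple has the higher reduction potential and acts as the cathode, so E°_cell = -0.26 − (-1.18) = 0.92 V.
Balancing electrons gives n = 2; the reaction quotient is Q = [Mn²⁺]/[Ni²⁺] = 0.100.
E = E° − (RT/nF) ln Q = 0.92 − (8.314×288)/(2×96500) × (-2.303) = 0.920 + 0.029 = 0.949 V.

0.949 V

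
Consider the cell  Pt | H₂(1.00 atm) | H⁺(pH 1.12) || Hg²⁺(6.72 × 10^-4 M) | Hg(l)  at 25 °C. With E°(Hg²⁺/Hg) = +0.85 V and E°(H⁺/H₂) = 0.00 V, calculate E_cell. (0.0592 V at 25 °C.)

0.82 V

The Hg²⁺/Hg couple is the cathode, so E°_cell = 0.85 V; n = 2.
[H⁺] = 10^(−1.12) = 0.076 M, and Q = [H⁺]^2 / ([Hg²⁺]·P(H₂)) = 8.56.
E = E° − (0.0592/2) log Q = 0.85 − (0.0592/2)(0.933) = 0.822 V.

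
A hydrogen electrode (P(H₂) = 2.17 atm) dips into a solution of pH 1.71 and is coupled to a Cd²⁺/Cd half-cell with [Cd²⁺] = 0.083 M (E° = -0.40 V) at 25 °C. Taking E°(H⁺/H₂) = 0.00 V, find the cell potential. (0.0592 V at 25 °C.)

0.32 V

The hydrogen couple is the cathode, so E°_cell = 0.40 V; n = 2.
[H⁺] = 10^(−1.71) = 0.019 M, and Q = [Cd²⁺]·P(H₂) / [H⁺]^2 = 474.
E = E° − (0.0592/2) log Q = 0.40 − (0.0592/2)(2.676) = 0.321 V.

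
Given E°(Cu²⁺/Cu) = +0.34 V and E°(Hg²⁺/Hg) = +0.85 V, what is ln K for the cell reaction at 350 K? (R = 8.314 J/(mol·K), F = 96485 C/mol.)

E°_cell = +0.85 − (+0.34) = 0.51 V, with n = 2 electrons transferred.
At equilibrium E = 0, so the Nernst equation gives ln K = nFE°/RT = (2)(96485)(0.51)/((8.314)(350)) = 33.82.

ln K = 33.8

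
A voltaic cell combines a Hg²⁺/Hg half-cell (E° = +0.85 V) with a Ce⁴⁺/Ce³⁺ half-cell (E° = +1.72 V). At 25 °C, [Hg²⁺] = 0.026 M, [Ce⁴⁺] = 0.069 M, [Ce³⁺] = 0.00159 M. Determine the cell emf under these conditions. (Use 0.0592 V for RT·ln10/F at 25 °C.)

1.01 V

The Ce⁴⁺/Ce³⁺ couple has the higher reduction potential and acts as the cathode, so E°_cell = +1.72 − (+0.85) = 0.87 V.
Balancing electrons gives n = 2; the reaction quotient is Q = [Hg²⁺]·[Ce³⁺]^2/[Ce⁴⁺]^2 = 1.38 × 10^-5.
At 25 °C, E = E° − (0.0592/n) log Q = 0.87 − (0.0592/2)(-4.860) = 0.870 + 0.144 = 1.014 V.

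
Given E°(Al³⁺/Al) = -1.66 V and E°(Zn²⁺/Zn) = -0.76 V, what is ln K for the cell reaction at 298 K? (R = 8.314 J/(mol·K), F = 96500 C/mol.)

ln K = 210.3

E°_cell = -0.76 − (-1.66) = 0.90 V, with n = 6 electrons transferred.
At equilibrium E = 0, so the Nernst equation gives ln K = nFE°/RT = (6)(96500)(0.90)/((8.314)(298)) = 210.33.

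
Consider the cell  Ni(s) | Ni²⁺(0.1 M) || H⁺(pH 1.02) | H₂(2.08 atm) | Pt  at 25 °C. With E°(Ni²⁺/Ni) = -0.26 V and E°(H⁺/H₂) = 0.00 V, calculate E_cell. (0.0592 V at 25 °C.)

The hydrogen couple is the cathode, so E°_cell = 0.26 V; n = 2.
[H⁺] = 10^(−1.02) = 0.095 M, and Q = [Ni²⁺]·P(H₂) / [H⁺]^2 = 22.8.
E = E° − (0.0592/2) log Q = 0.26 − (0.0592/2)(1.358) = 0.220 V.

0.22 V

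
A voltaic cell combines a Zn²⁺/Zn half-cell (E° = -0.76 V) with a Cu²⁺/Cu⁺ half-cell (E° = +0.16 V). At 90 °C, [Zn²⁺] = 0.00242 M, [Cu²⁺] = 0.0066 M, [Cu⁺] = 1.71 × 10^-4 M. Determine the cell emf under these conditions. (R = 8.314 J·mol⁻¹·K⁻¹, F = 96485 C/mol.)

1.13 V

The Cu²⁺/Cu⁺ couple has the higher reduction potential and acts as the cathode, so E°_cell = +0.16 − (-0.76) = 0.92 V.
Balancing electrons gives n = 2; the reaction quotient is Q = [Zn²⁺]·[Cu⁺]^2/[Cu²⁺]^2 = 1.62 × 10^-6.
E = E° − (RT/nF) ln Q = 0.92 − (8.314×363)/(2×96485) × (-13.330) = 0.920 + 0.208 = 1.128 V.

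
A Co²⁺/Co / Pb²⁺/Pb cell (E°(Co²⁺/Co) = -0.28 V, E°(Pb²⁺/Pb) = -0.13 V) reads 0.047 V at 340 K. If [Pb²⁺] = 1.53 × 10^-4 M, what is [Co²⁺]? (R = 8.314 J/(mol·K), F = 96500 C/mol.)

0.17 M

From the Nernst equation, ln Q = nF(E° − E)/RT = 2×96500×(0.15 − 0.047)/(8.314×340) = 7.032, so Q = 1130.
With Q = [Co²⁺]/[Pb²⁺] and the known concentrations, [Co²⁺] in the numerator gives [Co²⁺] = 0.17 M.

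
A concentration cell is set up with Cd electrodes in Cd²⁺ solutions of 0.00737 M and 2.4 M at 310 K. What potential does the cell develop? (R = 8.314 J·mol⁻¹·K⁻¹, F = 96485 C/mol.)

Both half-cells are Cd²⁺/Cd, so E°_cell = 0. The concentrated side is the cathode; the cell reaction moves Cd²⁺ from high to low concentration with n = 2.
Q = [Cd²⁺]_dilute/[Cd²⁺]_conc = 0.00737/2.4 = 0.00307.
E = 0 − (RT/nF) ln Q = −((8.314×310)/(2×96485))(-5.786) = 0.0773 V.

0.077 V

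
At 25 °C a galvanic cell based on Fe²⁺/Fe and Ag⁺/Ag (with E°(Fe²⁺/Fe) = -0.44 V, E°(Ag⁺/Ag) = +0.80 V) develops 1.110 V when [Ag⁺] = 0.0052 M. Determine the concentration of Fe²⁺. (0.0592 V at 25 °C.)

0.67 M

From the Nernst equation, log Q = n(E° − E)/0.0592 = 2(1.24 − 1.110)/0.0592 = 4.392, so Q = 2.47 × 10^4.
With Q = [Fe²⁺]/[Ag⁺]^2 and the known concentrations, [Fe²⁺] in the numerator gives [Fe²⁺] = 0.67 M.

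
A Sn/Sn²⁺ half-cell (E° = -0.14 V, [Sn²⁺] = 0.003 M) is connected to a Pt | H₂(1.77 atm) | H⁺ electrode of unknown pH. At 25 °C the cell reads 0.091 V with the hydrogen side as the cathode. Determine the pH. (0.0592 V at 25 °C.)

pH = 1.97

E°_cell = 0.14 V and n = 2.
log Q = n(E° − E)/0.0592 = 2×(0.14 − 0.091)/0.0592 = 1.655.
With Q = [Sn²⁺]·P(H₂) / [H⁺]^2, solving for [H⁺] gives log[H⁺] = -1.965, so pH = 1.97.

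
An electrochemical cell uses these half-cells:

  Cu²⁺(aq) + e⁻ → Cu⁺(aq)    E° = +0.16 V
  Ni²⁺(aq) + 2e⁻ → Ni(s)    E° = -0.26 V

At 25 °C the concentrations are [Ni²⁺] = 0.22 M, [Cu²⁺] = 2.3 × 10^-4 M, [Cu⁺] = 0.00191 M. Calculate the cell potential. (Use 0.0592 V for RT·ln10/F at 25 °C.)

0.385 V

The Cu²⁺/Cu⁺ couple has the higher reduction potential and acts as the cathode, so E°_cell = +0.16 − (-0.26) = 0.42 V.
Balancing electrons gives n = 2; the reaction quotient is Q = [Ni²⁺]·[Cu⁺]^2/[Cu²⁺]^2 = 15.2.
At 25 °C, E = E° − (0.0592/n) log Q = 0.42 − (0.0592/2)(1.181) = 0.420 − 0.035 = 0.385 V.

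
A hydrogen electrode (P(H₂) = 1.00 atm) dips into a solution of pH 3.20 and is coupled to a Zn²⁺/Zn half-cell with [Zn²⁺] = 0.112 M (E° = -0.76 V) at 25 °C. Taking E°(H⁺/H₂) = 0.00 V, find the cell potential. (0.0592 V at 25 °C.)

The hydrogen couple is the cathode, so E°_cell = 0.76 V; n = 2.
[H⁺] = 10^(−3.20) = 6.3 × 10^-4 M, and Q = [Zn²⁺]·P(H₂) / [H⁺]^2 = 2.81 × 10^5.
E = E° − (0.0592/2) log Q = 0.76 − (0.0592/2)(5.449) = 0.599 V.

0.60 V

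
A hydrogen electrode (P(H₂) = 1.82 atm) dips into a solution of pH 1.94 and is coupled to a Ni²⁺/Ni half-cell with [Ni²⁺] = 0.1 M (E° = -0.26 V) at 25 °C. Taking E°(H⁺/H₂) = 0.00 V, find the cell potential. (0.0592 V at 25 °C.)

The hydrogen couple is the cathode, so E°_cell = 0.26 V; n = 2.
[H⁺] = 10^(−1.94) = 0.011 M, and Q = [Ni²⁺]·P(H₂) / [H⁺]^2 = 1380.
E = E° − (0.0592/2) log Q = 0.26 − (0.0592/2)(3.140) = 0.167 V.

0.17 V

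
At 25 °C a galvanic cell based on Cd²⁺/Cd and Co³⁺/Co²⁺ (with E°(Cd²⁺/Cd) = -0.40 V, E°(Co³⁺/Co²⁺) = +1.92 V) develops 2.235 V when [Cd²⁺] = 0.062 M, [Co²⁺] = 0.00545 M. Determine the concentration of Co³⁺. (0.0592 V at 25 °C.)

From the Nernst equation, log Q = n(E° − E)/0.0592 = 2(2.32 − 2.235)/0.0592 = 2.872, so Q = 744.
With Q = [Cd²⁺]·[Co²⁺]^2/[Co³⁺]^2 and the known concentrations, [Co³⁺]^2 in the denominator gives [Co³⁺] = 5 × 10^-5 M.

5 × 10^-5 M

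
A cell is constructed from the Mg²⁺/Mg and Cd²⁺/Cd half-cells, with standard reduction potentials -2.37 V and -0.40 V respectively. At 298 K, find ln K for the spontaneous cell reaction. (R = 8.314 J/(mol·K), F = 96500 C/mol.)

ln K = 153.5

E°_cell = -0.40 − (-2.37) = 1.97 V, with n = 2 electrons transferred.
At equilibrium E = 0, so the Nernst equation gives ln K = nFE°/RT = (2)(96500)(1.97)/((8.314)(298)) = 153.46.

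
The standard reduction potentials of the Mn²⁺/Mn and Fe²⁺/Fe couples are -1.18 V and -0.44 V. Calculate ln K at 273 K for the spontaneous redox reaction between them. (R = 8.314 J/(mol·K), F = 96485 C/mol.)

E°_cell = -0.44 − (-1.18) = 0.74 V, with n = 2 electrons transferred.
At equilibrium E = 0, so the Nernst equation gives ln K = nFE°/RT = (2)(96485)(0.74)/((8.314)(273)) = 62.91.

ln K = 62.9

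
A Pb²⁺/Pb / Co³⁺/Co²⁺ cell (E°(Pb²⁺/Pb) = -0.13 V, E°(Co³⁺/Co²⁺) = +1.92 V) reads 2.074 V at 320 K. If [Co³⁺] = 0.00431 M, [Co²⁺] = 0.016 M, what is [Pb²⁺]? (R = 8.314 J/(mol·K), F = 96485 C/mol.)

From the Nernst equation, ln Q = nF(E° − E)/RT = 2×96485×(2.05 − 2.074)/(8.314×320) = -1.741, so Q = 0.175.
With Q = [Pb²⁺]·[Co²⁺]^2/[Co³⁺]^2 and the known concentrations, [Pb²⁺] in the numerator gives [Pb²⁺] = 0.013 M.

0.013 M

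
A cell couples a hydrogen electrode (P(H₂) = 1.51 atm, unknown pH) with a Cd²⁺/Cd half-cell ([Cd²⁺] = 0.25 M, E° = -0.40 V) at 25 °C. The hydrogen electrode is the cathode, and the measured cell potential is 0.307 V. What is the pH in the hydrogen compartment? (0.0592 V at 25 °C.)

E°_cell = 0.40 V and n = 2.
log Q = n(E° − E)/0.0592 = 2×(0.40 − 0.307)/0.0592 = 3.142.
With Q = [Cd²⁺]·P(H₂) / [H⁺]^2, solving for [H⁺] gives log[H⁺] = -1.782, so pH = 1.78.

pH = 1.78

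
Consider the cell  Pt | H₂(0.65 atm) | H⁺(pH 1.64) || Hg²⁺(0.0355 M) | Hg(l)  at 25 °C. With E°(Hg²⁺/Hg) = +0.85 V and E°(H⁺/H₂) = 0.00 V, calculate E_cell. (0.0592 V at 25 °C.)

The Hg²⁺/Hg couple is the cathode, so E°_cell = 0.85 V; n = 2.
[H⁺] = 10^(−1.64) = 0.023 M, and Q = [H⁺]^2 / ([Hg²⁺]·P(H₂)) = 0.0227.
E = E° − (0.0592/2) log Q = 0.85 − (0.0592/2)(-1.643) = 0.899 V.

0.90 V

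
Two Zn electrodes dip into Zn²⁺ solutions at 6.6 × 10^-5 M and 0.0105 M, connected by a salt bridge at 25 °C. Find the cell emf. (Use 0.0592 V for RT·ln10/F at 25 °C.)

Both half-cells are Zn²⁺/Zn, so E°_cell = 0. The concentrated side is the cathode; the cell reaction moves Zn²⁺ from high to low concentration with n = 2.
Q = [Zn²⁺]_dilute/[Zn²⁺]_conc = 6.6 × 10^-5/0.0105 = 0.00629.
E = 0 − (0.0592/2) log Q = −(0.0592/2)(-2.202) = 0.0652 V.

0.065 V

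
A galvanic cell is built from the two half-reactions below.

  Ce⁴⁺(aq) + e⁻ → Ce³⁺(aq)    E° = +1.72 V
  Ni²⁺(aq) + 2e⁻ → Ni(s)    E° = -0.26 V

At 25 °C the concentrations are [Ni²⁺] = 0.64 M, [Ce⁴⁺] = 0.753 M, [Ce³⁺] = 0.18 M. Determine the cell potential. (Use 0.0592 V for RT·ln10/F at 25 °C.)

The Ce⁴⁺/Ce³⁺ couple has the higher reduction potential and acts as the cathode, so E°_cell = +1.72 − (-0.26) = 1.98 V.
Balancing electrons gives n = 2; the reaction quotient is Q = [Ni²⁺]·[Ce³⁺]^2/[Ce⁴⁺]^2 = 0.0366.
At 25 °C, E = E° − (0.0592/n) log Q = 1.98 − (0.0592/2)(-1.437) = 1.980 + 0.043 = 2.023 V.

2.02 V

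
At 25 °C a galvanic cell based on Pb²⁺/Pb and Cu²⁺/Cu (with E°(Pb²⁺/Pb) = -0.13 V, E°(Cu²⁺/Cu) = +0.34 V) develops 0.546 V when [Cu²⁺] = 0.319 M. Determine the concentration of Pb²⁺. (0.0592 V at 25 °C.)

8.6 × 10^-4 M

From the Nernst equation, log Q = n(E° − E)/0.0592 = 2(0.47 − 0.546)/0.0592 = -2.568, so Q = 0.00271.
With Q = [Pb²⁺]/[Cu²⁺] and the known concentrations, [Pb²⁺] in the numerator gives [Pb²⁺] = 8.6 × 10^-4 M.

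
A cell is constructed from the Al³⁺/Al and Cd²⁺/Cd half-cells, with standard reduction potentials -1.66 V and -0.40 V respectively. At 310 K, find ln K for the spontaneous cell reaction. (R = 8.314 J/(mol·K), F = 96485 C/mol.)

E°_cell = -0.40 − (-1.66) = 1.26 V, with n = 6 electrons transferred.
At equilibrium E = 0, so the Nernst equation gives ln K = nFE°/RT = (6)(96485)(1.26)/((8.314)(310)) = 283.02.

ln K = 283.0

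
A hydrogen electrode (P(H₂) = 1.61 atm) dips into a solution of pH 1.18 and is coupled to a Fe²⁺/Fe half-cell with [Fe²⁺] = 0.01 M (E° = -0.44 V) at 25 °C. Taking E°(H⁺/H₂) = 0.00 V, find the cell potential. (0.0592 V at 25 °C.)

The hydrogen couple is the cathode, so E°_cell = 0.44 V; n = 2.
[H⁺] = 10^(−1.18) = 0.066 M, and Q = [Fe²⁺]·P(H₂) / [H⁺]^2 = 3.69.
E = E° − (0.0592/2) log Q = 0.44 − (0.0592/2)(0.567) = 0.423 V.

0.42 V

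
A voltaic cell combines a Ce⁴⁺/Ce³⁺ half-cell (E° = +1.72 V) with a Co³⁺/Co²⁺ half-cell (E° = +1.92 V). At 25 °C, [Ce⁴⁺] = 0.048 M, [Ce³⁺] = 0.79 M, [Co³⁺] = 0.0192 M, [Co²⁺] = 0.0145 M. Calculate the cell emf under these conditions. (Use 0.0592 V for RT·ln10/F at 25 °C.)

The Co³⁺/Co²⁺ couple has the higher reduction potential and acts as the cathode, so E°_cell = +1.92 − (+1.72) = 0.20 V.
Balancing electrons gives n = 1; the reaction quotient is Q = [Ce⁴⁺]·[Co²⁺]/([Ce³⁺]·[Co³⁺]) = 0.0459.
At 25 °C, E = E° − (0.0592/n) log Q = 0.20 − (0.0592/1)(-1.338) = 0.200 + 0.079 = 0.279 V.

0.279 V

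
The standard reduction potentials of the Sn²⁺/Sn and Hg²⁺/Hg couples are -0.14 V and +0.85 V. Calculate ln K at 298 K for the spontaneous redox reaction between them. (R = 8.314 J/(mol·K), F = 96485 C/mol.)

ln K = 77.1

E°_cell = +0.85 − (-0.14) = 0.99 V, with n = 2 electrons transferred.
At equilibrium E = 0, so the Nernst equation gives ln K = nFE°/RT = (2)(96485)(0.99)/((8.314)(298)) = 77.11.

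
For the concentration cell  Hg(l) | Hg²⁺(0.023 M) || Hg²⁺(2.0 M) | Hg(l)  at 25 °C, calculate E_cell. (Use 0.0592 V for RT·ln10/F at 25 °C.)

0.057 V

Both half-cells are Hg²⁺/Hg, so E°_cell = 0. The concentrated side is the cathode; the cell reaction moves Hg²⁺ from high to low concentration with n = 2.
Q = [Hg²⁺]_dilute/[Hg²⁺]_conc = 0.023/2.0 = 0.0115.
E = 0 − (0.0592/2) log Q = −(0.0592/2)(-1.939) = 0.0574 V.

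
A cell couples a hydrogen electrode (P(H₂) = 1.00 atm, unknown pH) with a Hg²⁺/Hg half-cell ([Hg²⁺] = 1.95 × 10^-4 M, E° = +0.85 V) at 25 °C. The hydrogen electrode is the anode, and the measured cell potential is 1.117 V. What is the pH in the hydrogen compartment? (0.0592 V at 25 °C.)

E°_cell = 0.85 V and n = 2.
log Q = n(E° − E)/0.0592 = 2×(0.85 − 1.117)/0.0592 = -9.020.
With Q = [H⁺]^2 / ([Hg²⁺]·P(H₂)), solving for [H⁺] gives log[H⁺] = -6.365, so pH = 6.37.

pH = 6.37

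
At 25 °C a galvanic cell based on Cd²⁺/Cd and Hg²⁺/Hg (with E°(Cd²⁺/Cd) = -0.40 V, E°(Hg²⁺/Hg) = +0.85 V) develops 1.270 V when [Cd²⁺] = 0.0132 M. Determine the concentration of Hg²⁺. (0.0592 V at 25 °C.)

From the Nernst equation, log Q = n(E° − E)/0.0592 = 2(1.25 − 1.270)/0.0592 = -0.676, so Q = 0.211.
With Q = [Cd²⁺]/[Hg²⁺] and the known concentrations, [Hg²⁺] in the denominator gives [Hg²⁺] = 0.063 M.

0.063 M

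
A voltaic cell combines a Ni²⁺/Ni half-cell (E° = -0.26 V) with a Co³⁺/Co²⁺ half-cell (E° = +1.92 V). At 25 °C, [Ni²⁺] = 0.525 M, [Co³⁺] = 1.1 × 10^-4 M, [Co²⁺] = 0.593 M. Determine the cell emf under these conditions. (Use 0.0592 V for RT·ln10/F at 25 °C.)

1.97 V

The Co³⁺/Co²⁺ couple has the higher reduction potential and acts as the cathode, so E°_cell = +1.92 − (-0.26) = 2.18 V.
Balancing electrons gives n = 2; the reaction quotient is Q = [Ni²⁺]·[Co²⁺]^2/[Co³⁺]^2 = 1.53 × 10^7.
At 25 °C, E = E° − (0.0592/n) log Q = 2.18 − (0.0592/2)(7.183) = 2.180 − 0.213 = 1.967 V.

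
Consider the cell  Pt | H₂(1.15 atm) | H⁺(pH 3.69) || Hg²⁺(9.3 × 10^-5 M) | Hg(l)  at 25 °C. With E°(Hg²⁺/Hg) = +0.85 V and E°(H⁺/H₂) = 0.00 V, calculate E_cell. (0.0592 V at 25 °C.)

The Hg²⁺/Hg couple is the cathode, so E°_cell = 0.85 V; n = 2.
[H⁺] = 10^(−3.69) = 2 × 10^-4 M, and Q = [H⁺]^2 / ([Hg²⁺]·P(H₂)) = 3.9 × 10^-4.
E = E° − (0.0592/2) log Q = 0.85 − (0.0592/2)(-3.409) = 0.951 V.

0.95 V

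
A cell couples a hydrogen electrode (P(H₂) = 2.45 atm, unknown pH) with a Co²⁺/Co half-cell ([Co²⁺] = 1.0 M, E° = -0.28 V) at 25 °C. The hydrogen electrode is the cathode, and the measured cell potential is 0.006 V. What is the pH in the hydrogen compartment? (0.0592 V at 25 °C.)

E°_cell = 0.28 V and n = 2.
log Q = n(E° − E)/0.0592 = 2×(0.28 − 0.006)/0.0592 = 9.257.
With Q = [Co²⁺]·P(H₂) / [H⁺]^2, solving for [H⁺] gives log[H⁺] = -4.434, so pH = 4.43.

pH = 4.43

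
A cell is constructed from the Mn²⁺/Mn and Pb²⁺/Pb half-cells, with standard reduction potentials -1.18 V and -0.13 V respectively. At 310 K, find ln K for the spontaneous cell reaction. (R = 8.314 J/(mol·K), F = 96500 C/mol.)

E°_cell = -0.13 − (-1.18) = 1.05 V, with n = 2 electrons transferred.
At equilibrium E = 0, so the Nernst equation gives ln K = nFE°/RT = (2)(96500)(1.05)/((8.314)(310)) = 78.63.

ln K = 78.6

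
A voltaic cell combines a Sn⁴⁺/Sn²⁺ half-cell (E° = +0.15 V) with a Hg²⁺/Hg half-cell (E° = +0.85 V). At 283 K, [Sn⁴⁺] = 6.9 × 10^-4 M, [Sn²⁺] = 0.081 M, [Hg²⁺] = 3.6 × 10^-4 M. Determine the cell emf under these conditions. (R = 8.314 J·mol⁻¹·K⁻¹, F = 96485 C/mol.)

0.661 V

The Hg²⁺/Hg couple has the higher reduction potential and acts as the cathode, so E°_cell = +0.85 − (+0.15) = 0.70 V.
Balancing electrons gives n = 2; the reaction quotient is Q = [Sn⁴⁺]/([Sn²⁺]·[Hg²⁺]) = 23.7.
E = E° − (RT/nF) ln Q = 0.70 − (8.314×283)/(2×96485) × (3.164) = 0.700 − 0.039 = 0.661 V.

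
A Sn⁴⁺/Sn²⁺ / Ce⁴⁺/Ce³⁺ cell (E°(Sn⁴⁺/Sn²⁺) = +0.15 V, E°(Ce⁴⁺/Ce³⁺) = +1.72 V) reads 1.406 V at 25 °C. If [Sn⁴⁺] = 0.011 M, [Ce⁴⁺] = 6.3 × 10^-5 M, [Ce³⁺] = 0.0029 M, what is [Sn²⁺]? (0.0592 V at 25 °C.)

From the Nernst equation, log Q = n(E° − E)/0.0592 = 2(1.57 − 1.406)/0.0592 = 5.541, so Q = 3.47 × 10^5.
With Q = [Sn⁴⁺]·[Ce³⁺]^2/([Sn²⁺]·[Ce⁴⁺]^2) and the known concentrations, [Sn²⁺] in the denominator gives [Sn²⁺] = 6.7 × 10^-5 M.

6.7 × 10^-5 M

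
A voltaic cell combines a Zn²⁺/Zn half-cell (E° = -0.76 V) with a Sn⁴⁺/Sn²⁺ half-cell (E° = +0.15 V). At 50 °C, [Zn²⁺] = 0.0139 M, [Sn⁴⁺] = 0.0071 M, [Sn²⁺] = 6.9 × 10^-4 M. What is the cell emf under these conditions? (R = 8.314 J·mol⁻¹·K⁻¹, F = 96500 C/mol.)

The Sn⁴⁺/Sn²⁺ couple has the higher reduction potential and acts as the cathode, so E°_cell = +0.15 − (-0.76) = 0.91 V.
Balancing electrons gives n = 2; the reaction quotient is Q = [Zn²⁺]·[Sn²⁺]/[Sn⁴⁺] = 0.00135.
E = E° − (RT/nF) ln Q = 0.91 − (8.314×323)/(2×96500) × (-6.607) = 0.910 + 0.092 = 1.002 V.

1.00 V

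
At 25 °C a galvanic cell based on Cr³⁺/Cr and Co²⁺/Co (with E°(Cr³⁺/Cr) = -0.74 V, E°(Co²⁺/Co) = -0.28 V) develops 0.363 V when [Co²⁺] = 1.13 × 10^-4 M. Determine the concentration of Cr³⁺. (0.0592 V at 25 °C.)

From the Nernst equation, log Q = n(E° − E)/0.0592 = 6(0.46 − 0.363)/0.0592 = 9.831, so Q = 6.78 × 10^9.
With Q = [Cr³⁺]^2/[Co²⁺]^3 and the known concentrations, [Cr³⁺]^2 in the numerator gives [Cr³⁺] = 0.099 M.

0.099 M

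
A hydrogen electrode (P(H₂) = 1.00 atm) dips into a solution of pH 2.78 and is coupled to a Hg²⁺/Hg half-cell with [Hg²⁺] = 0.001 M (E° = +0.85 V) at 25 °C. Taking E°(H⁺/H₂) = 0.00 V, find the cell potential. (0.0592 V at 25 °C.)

The Hg²⁺/Hg couple is the cathode, so E°_cell = 0.85 V; n = 2.
[H⁺] = 10^(−2.78) = 0.0017 M, and Q = [H⁺]^2 / ([Hg²⁺]·P(H₂)) = 0.00275.
E = E° − (0.0592/2) log Q = 0.85 − (0.0592/2)(-2.560) = 0.926 V.

0.93 V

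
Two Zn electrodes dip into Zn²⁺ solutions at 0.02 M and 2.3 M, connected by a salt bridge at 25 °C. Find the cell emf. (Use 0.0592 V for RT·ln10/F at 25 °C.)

Both half-cells are Zn²⁺/Zn, so E°_cell = 0. The concentrated side is the cathode; the cell reaction moves Zn²⁺ from high to low concentration with n = 2.
Q = [Zn²⁺]_dilute/[Zn²⁺]_conc = 0.02/2.3 = 0.00870.
E = 0 − (0.0592/2) log Q = −(0.0592/2)(-2.061) = 0.0610 V.

0.061 V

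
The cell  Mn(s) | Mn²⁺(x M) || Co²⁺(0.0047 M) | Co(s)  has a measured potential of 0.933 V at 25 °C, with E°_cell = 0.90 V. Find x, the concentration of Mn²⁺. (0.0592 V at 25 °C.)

3.6 × 10^-4 M

From the Nernst equation, log Q = n(E° − E)/0.0592 = 2(0.90 − 0.933)/0.0592 = -1.115, so Q = 0.0768.
With Q = [Mn²⁺]/[Co²⁺] and the known concentrations, [Mn²⁺] in the numerator gives [Mn²⁺] = 3.6 × 10^-4 M.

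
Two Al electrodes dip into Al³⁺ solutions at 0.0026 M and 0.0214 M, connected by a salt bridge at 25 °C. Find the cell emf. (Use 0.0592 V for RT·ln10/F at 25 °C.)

0.018 V

Both half-cells are Al³⁺/Al, so E°_cell = 0. The concentrated side is the cathode; the cell reaction moves Al³⁺ from high to low concentration with n = 3.
Q = [Al³⁺]_dilute/[Al³⁺]_conc = 0.0026/0.0214 = 0.121.
E = 0 − (0.0592/3) log Q = −(0.0592/3)(-0.915) = 0.0181 V.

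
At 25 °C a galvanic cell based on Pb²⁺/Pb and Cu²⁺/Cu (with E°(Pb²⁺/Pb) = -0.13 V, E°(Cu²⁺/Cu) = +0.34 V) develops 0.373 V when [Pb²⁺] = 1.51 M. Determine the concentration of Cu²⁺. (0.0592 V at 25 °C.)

8 × 10^-4 M

From the Nernst equation, log Q = n(E° − E)/0.0592 = 2(0.47 − 0.373)/0.0592 = 3.277, so Q = 1890.
With Q = [Pb²⁺]/[Cu²⁺] and the known concentrations, [Cu²⁺] in the denominator gives [Cu²⁺] = 8 × 10^-4 M.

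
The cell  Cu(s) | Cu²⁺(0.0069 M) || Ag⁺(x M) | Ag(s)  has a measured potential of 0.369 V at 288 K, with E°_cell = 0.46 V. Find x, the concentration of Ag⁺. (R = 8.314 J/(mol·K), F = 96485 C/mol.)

0.0021 M

From the Nernst equation, ln Q = nF(E° − E)/RT = 2×96485×(0.46 − 0.369)/(8.314×288) = 7.334, so Q = 1530.
With Q = [Cu²⁺]/[Ag⁺]^2 and the known concentrations, [Ag⁺]^2 in the denominator gives [Ag⁺] = 0.0021 M.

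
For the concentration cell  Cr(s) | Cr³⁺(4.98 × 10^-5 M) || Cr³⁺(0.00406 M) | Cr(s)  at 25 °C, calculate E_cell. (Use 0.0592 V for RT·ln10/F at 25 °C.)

0.038 V

Both half-cells are Cr³⁺/Cr, so E°_cell = 0. The concentrated side is the cathode; the cell reaction moves Cr³⁺ from high to low concentration with n = 3.
Q = [Cr³⁺]_dilute/[Cr³⁺]_conc = 4.98 × 10^-5/0.00406 = 0.0123.
E = 0 − (0.0592/3) log Q = −(0.0592/3)(-1.911) = 0.0377 V.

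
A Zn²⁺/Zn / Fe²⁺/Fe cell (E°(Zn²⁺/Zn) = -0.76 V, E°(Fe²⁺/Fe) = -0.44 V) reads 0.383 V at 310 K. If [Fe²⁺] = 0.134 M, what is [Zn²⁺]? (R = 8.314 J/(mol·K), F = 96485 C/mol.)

0.0012 M

From the Nernst equation, ln Q = nF(E° − E)/RT = 2×96485×(0.32 − 0.383)/(8.314×310) = -4.717, so Q = 0.00894.
With Q = [Zn²⁺]/[Fe²⁺] and the known concentrations, [Zn²⁺] in the numerator gives [Zn²⁺] = 0.0012 M.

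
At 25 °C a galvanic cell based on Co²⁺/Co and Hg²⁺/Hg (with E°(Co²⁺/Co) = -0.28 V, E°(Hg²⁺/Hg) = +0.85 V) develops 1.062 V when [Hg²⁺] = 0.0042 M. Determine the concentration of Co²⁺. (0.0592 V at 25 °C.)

0.83 M

From the Nernst equation, log Q = n(E° − E)/0.0592 = 2(1.13 − 1.062)/0.0592 = 2.297, so Q = 198.
With Q = [Co²⁺]/[Hg²⁺] and the known concentrations, [Co²⁺] in the numerator gives [Co²⁺] = 0.83 M.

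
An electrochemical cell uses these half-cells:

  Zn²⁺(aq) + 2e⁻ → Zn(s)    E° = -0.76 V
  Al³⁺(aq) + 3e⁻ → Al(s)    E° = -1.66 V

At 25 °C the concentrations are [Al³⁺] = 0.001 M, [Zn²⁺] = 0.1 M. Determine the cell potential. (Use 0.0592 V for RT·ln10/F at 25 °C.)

0.930 V

The Zn²⁺/Zn couple has the higher reduction potential and acts as the cathode, so E°_cell = -0.76 − (-1.66) = 0.90 V.
Balancing electrons gives n = 6; the reaction quotient is Q = [Al³⁺]^2/[Zn²⁺]^3 = 0.00100.
At 25 °C, E = E° − (0.0592/n) log Q = 0.90 − (0.0592/6)(-3.000) = 0.900 + 0.030 = 0.930 V.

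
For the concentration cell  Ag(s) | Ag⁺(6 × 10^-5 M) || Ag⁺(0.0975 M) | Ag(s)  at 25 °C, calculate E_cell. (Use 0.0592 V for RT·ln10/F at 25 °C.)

0.19 V

Both half-cells are Ag⁺/Ag, so E°_cell = 0. The concentrated side is the cathode; the cell reaction moves Ag⁺ from high to low concentration with n = 1.
Q = [Ag⁺]_dilute/[Ag⁺]_conc = 6 × 10^-5/0.0975 = 6.15 × 10^-4.
E = 0 − (0.0592/1) log Q = −(0.0592/1)(-3.211) = 0.1901 V.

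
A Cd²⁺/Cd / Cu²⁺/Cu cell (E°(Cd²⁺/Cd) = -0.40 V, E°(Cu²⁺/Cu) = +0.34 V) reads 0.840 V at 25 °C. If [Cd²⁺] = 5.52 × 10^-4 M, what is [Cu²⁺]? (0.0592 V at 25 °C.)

From the Nernst equation, log Q = n(E° − E)/0.0592 = 2(0.74 − 0.840)/0.0592 = -3.378, so Q = 4.18 × 10^-4.
With Q = [Cd²⁺]/[Cu²⁺] and the known concentrations, [Cu²⁺] in the denominator gives [Cu²⁺] = 1.3 M.

1.3 M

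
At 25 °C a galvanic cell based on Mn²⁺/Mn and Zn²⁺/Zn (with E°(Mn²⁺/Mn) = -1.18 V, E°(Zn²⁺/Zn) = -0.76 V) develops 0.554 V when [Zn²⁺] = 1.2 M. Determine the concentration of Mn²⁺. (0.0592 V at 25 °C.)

3.6 × 10^-5 M

From the Nernst equation, log Q = n(E° − E)/0.0592 = 2(0.42 − 0.554)/0.0592 = -4.527, so Q = 2.97 × 10^-5.
With Q = [Mn²⁺]/[Zn²⁺] and the known concentrations, [Mn²⁺] in the numerator gives [Mn²⁺] = 3.6 × 10^-5 M.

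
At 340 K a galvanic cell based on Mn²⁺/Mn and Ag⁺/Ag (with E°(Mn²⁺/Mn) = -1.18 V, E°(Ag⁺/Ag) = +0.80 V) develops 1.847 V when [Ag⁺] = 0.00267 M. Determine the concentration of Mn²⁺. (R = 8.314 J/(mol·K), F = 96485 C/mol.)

From the Nernst equation, ln Q = nF(E° − E)/RT = 2×96485×(1.98 − 1.847)/(8.314×340) = 9.079, so Q = 8770.
With Q = [Mn²⁺]/[Ag⁺]^2 and the known concentrations, [Mn²⁺] in the numerator gives [Mn²⁺] = 0.063 M.

0.063 M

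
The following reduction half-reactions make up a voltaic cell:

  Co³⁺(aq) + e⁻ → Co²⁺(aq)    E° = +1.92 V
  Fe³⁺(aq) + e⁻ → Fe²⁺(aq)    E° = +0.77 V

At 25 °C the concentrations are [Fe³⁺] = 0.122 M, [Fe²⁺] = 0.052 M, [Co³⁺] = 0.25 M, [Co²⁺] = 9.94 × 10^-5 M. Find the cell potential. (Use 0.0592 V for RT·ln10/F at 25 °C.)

1.33 V

The Co³⁺/Co²⁺ couple has the higher reduction potential and acts as the cathode, so E°_cell = +1.92 − (+0.77) = 1.15 V.
Balancing electrons gives n = 1; the reaction quotient is Q = [Fe³⁺]·[Co²⁺]/([Fe²⁺]·[Co³⁺]) = 9.33 × 10^-4.
At 25 °C, E = E° − (0.0592/n) log Q = 1.15 − (0.0592/1)(-3.030) = 1.150 + 0.179 = 1.329 V.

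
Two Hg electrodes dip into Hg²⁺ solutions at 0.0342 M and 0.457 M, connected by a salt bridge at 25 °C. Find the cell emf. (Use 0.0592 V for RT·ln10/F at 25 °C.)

0.033 V

Both half-cells are Hg²⁺/Hg, so E°_cell = 0. The concentrated side is the cathode; the cell reaction moves Hg²⁺ from high to low concentration with n = 2.
Q = [Hg²⁺]_dilute/[Hg²⁺]_conc = 0.0342/0.457 = 0.0748.
E = 0 − (0.0592/2) log Q = −(0.0592/2)(-1.126) = 0.0333 V.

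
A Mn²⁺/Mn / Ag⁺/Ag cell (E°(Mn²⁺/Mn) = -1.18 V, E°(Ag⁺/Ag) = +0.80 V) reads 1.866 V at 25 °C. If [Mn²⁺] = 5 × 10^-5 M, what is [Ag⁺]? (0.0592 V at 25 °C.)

8.4 × 10^-5 M

From the Nernst equation, log Q = n(E° − E)/0.0592 = 2(1.98 − 1.866)/0.0592 = 3.851, so Q = 7100.
With Q = [Mn²⁺]/[Ag⁺]^2 and the known concentrations, [Ag⁺]^2 in the denominator gives [Ag⁺] = 8.4 × 10^-5 M.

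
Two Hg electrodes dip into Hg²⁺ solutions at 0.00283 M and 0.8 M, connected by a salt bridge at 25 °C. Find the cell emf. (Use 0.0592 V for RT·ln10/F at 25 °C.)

0.073 V

Both half-cells are Hg²⁺/Hg, so E°_cell = 0. The concentrated side is the cathode; the cell reaction moves Hg²⁺ from high to low concentration with n = 2.
Q = [Hg²⁺]_dilute/[Hg²⁺]_conc = 0.00283/0.8 = 0.00354.
E = 0 − (0.0592/2) log Q = −(0.0592/2)(-2.451) = 0.0725 V.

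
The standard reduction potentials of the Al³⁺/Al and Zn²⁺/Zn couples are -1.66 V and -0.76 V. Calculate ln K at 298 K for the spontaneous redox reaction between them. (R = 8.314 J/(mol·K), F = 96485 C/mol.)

E°_cell = -0.76 − (-1.66) = 0.90 V, with n = 6 electrons transferred.
At equilibrium E = 0, so the Nernst equation gives ln K = nFE°/RT = (6)(96485)(0.90)/((8.314)(298)) = 210.29.

ln K = 210.3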